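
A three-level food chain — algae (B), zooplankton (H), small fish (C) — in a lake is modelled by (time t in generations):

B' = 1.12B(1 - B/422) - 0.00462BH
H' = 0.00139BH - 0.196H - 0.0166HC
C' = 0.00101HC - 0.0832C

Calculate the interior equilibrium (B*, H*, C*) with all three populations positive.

From dC/dt = 0: 0.00101H* = 0.0832, so H* = 82.4.
From dB/dt = 0: 1.12(1 - B*/422) = 0.00462·82.4, giving B* = 422·(1 - 0.34) = 279.
From dH/dt = 0: 0.00139·279 - 0.196 = 0.0166C*, so C* = 0.191/0.0166 = 11.5.

B* ≈ 279, H* ≈ 82.4, C* ≈ 11.5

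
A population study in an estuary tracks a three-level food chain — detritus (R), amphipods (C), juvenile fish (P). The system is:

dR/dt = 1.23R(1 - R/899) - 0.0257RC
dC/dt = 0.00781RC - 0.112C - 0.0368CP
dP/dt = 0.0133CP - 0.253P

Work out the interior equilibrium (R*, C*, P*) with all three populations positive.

R* ≈ 542, C* ≈ 19, P* ≈ 112

From dP/dt = 0: 0.0133C* = 0.253, so C* = 19.
From dR/dt = 0: 1.23(1 - R*/899) = 0.0257·19, giving R* = 899·(1 - 0.397) = 542.
From dC/dt = 0: 0.00781·542 - 0.112 = 0.0368P*, so P* = 4.12/0.0368 = 112.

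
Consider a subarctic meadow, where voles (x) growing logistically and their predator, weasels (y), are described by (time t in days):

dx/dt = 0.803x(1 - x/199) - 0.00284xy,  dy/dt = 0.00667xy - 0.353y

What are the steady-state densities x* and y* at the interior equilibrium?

From dy/dt = 0 with y > 0: 0.00667x* = 0.353, so x* = 52.9.
Substitute into dx/dt = 0: 0.803(1 - 52.9/199) = 0.00284y*.
The bracket is 0.734, giving y* = 0.589/0.00284 = 208.

x* ≈ 52.9, y* ≈ 208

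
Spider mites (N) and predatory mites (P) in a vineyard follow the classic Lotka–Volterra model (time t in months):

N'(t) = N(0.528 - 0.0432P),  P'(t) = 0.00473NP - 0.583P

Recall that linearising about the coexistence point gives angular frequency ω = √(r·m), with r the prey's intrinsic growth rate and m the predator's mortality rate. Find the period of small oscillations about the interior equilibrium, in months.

T ≈ 11.3 months

Here r = 0.528 and m = 0.583, so r·m = 0.308.
ω = √0.308 = 0.555 per month, hence T = 2π/ω ≈ 11.3 months.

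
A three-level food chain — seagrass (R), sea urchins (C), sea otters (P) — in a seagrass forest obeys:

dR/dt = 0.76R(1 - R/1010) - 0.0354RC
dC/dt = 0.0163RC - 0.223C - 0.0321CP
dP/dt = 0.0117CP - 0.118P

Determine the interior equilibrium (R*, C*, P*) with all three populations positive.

R* ≈ 536, C* ≈ 10.1, P* ≈ 265

From dP/dt = 0: 0.0117C* = 0.118, so C* = 10.1.
From dR/dt = 0: 0.76(1 - R*/1010) = 0.0354·10.1, giving R* = 1010·(1 - 0.47) = 536.
From dC/dt = 0: 0.0163·536 - 0.223 = 0.0321P*, so P* = 8.51/0.0321 = 265.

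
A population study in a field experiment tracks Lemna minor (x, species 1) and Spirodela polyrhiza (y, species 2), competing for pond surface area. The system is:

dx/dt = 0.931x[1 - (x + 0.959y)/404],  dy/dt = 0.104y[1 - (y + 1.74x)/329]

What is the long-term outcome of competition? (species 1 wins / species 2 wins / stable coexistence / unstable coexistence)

species 1 excludes species 2

Compare the nullcline intercepts: K1/α12 = 404/0.959 = 421 > K2 = 329; K2/α21 = 329/1.74 = 189 < K1 = 404.
Since the inequalities point opposite ways, species 1 can invade but species 2 cannot.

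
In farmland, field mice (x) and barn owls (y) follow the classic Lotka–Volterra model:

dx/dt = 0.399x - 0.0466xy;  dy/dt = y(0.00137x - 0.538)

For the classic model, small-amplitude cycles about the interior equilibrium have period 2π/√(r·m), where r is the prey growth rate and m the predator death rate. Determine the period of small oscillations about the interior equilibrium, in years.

Here r = 0.399 and m = 0.538, so r·m = 0.215.
ω = √0.215 = 0.463 per year, hence T = 2π/ω ≈ 13.6 years.

T ≈ 13.6 years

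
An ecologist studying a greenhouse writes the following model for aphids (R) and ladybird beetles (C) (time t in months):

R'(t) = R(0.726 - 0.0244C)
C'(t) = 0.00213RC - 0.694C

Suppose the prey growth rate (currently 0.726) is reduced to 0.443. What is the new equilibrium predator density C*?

C* ≈ 18.2

At the interior fixed point, setting dR/dt = 0 with R > 0 fixes C* = (prey growth rate)/(RC coefficient) — independent of the other coefficients.
With the change, C* = 0.443/0.0244 = 18.2; it falls from 29.8.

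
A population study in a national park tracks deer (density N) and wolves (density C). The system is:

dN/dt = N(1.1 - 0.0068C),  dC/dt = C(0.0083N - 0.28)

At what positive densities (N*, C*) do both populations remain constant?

N* ≈ 33.7, C* ≈ 162

Set dC/dt = 0 with C > 0: 0.0083N - 0.28 = 0, so N* = 0.28/0.0083 = 33.7.
Set dN/dt = 0 with N > 0: 1.1 - 0.0068C = 0, so C* = 1.1/0.0068 = 162.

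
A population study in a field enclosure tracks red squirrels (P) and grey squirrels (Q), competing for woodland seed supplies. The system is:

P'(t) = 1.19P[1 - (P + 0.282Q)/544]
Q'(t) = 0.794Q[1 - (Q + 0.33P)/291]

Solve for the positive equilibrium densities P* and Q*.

Setting both brackets to zero gives the nullclines P + 0.282Q = 544 and 0.33P + Q = 291.
Substituting Q = 291 - 0.33P into the first: P(1 - 0.282·0.33) = 544 - 0.282·291.
So P* = 462/0.907 = 509, and then Q* = 291 - 0.33·509 = 123.

P* ≈ 509, Q* ≈ 123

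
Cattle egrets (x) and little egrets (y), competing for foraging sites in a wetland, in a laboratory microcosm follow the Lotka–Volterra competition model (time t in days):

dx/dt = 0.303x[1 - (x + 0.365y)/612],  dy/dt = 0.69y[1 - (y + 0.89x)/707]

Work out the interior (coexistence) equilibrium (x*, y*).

x* ≈ 524, y* ≈ 240

Setting both brackets to zero gives the nullclines x + 0.365y = 612 and 0.89x + y = 707.
Substituting y = 707 - 0.89x into the first: x(1 - 0.365·0.89) = 612 - 0.365·707.
So x* = 354/0.675 = 524, and then y* = 707 - 0.89·524 = 240.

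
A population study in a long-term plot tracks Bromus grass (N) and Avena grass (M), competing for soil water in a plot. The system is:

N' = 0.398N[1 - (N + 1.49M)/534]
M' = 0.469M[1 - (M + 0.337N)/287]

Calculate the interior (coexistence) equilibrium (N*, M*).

Setting both brackets to zero gives the nullclines N + 1.49M = 534 and 0.337N + M = 287.
Substituting M = 287 - 0.337N into the first: N(1 - 1.49·0.337) = 534 - 1.49·287.
So N* = 106/0.498 = 214, and then M* = 287 - 0.337·214 = 215.

N* ≈ 214, M* ≈ 215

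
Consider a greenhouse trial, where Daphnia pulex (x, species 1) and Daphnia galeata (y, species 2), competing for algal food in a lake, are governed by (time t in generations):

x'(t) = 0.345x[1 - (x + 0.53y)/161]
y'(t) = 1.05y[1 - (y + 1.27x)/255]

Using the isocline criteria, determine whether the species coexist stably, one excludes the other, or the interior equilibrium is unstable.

stable coexistence

Compare the nullcline intercepts: K1/α12 = 161/0.53 = 304 > K2 = 255; K2/α21 = 255/1.27 = 201 > K1 = 161.
Since both inequalities hold, each species can invade when rare, so the interior equilibrium is stable.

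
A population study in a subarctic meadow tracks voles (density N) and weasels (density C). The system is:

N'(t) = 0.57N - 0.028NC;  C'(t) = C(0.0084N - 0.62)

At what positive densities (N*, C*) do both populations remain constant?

N* ≈ 73.8, C* ≈ 20.4

Set dC/dt = 0 with C > 0: 0.0084N - 0.62 = 0, so N* = 0.62/0.0084 = 73.8.
Set dN/dt = 0 with N > 0: 0.57 - 0.028C = 0, so C* = 0.57/0.028 = 20.4.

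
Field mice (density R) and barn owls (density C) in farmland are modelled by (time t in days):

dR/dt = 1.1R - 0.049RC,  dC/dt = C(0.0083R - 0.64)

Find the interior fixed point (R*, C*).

Set dC/dt = 0 with C > 0: 0.0083R - 0.64 = 0, so R* = 0.64/0.0083 = 77.1.
Set dR/dt = 0 with R > 0: 1.1 - 0.049C = 0, so C* = 1.1/0.049 = 22.4.

R* ≈ 77.1, C* ≈ 22.4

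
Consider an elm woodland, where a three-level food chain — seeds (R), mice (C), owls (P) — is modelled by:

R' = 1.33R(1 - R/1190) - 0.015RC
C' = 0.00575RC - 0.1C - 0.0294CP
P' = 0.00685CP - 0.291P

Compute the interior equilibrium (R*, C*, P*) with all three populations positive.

From dP/dt = 0: 0.00685C* = 0.291, so C* = 42.5.
From dR/dt = 0: 1.33(1 - R*/1190) = 0.015·42.5, giving R* = 1190·(1 - 0.479) = 620.
From dC/dt = 0: 0.00575·620 - 0.1 = 0.0294P*, so P* = 3.46/0.0294 = 118.

R* ≈ 620, C* ≈ 42.5, P* ≈ 118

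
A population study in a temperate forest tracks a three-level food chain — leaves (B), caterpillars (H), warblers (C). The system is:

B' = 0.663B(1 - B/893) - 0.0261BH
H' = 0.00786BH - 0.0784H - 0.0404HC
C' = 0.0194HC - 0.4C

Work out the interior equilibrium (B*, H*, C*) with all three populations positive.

From dC/dt = 0: 0.0194H* = 0.4, so H* = 20.6.
From dB/dt = 0: 0.663(1 - B*/893) = 0.0261·20.6, giving B* = 893·(1 - 0.812) = 168.
From dH/dt = 0: 0.00786·168 - 0.0784 = 0.0404C*, so C* = 1.24/0.0404 = 30.8.

B* ≈ 168, H* ≈ 20.6, C* ≈ 30.8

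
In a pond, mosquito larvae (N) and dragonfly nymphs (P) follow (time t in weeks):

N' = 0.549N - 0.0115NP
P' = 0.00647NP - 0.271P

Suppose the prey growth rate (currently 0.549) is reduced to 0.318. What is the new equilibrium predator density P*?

At the interior fixed point, setting dN/dt = 0 with N > 0 fixes P* = (prey growth rate)/(NP coefficient) — independent of the other coefficients.
With the change, P* = 0.318/0.0115 = 27.7; it falls from 47.7.

P* ≈ 27.7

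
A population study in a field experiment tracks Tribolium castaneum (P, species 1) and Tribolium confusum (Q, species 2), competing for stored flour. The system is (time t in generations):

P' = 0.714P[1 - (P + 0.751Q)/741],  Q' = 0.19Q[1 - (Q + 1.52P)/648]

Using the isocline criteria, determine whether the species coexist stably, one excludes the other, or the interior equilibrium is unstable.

Compare the nullcline intercepts: K1/α12 = 741/0.751 = 987 > K2 = 648; K2/α21 = 648/1.52 = 426 < K1 = 741.
Since the inequalities point opposite ways, species 1 can invade but species 2 cannot.

species 1 excludes species 2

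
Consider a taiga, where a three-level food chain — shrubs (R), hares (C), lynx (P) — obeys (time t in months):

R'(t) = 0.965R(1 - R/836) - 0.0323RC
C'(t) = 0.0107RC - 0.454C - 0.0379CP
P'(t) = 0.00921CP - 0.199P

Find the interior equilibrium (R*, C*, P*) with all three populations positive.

R* ≈ 231, C* ≈ 21.6, P* ≈ 53.3

From dP/dt = 0: 0.00921C* = 0.199, so C* = 21.6.
From dR/dt = 0: 0.965(1 - R*/836) = 0.0323·21.6, giving R* = 836·(1 - 0.723) = 231.
From dC/dt = 0: 0.0107·231 - 0.454 = 0.0379P*, so P* = 2.02/0.0379 = 53.3.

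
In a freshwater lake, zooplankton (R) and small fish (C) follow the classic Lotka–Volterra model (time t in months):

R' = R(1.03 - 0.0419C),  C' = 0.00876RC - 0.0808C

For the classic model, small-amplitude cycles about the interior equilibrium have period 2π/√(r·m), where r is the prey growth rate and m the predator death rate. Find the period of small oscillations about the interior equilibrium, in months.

T ≈ 21.8 months

Here r = 1.03 and m = 0.0808, so r·m = 0.0832.
ω = √0.0832 = 0.288 per month, hence T = 2π/ω ≈ 21.8 months.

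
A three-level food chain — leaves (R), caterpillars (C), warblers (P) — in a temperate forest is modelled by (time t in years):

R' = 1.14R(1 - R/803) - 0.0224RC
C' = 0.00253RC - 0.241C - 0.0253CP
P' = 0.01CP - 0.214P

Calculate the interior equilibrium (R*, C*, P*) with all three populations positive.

From dP/dt = 0: 0.01C* = 0.214, so C* = 21.4.
From dR/dt = 0: 1.14(1 - R*/803) = 0.0224·21.4, giving R* = 803·(1 - 0.42) = 465.
From dC/dt = 0: 0.00253·465 - 0.241 = 0.0253P*, so P* = 0.936/0.0253 = 37.

R* ≈ 465, C* ≈ 21.4, P* ≈ 37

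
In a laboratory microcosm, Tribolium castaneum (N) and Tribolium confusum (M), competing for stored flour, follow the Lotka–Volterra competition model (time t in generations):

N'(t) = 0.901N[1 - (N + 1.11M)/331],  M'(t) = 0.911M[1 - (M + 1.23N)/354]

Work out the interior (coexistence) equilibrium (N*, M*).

Setting both brackets to zero gives the nullclines N + 1.11M = 331 and 1.23N + M = 354.
Substituting M = 354 - 1.23N into the first: N(1 - 1.11·1.23) = 331 - 1.11·354.
So N* = -61.9/-0.365 = 170, and then M* = 354 - 1.23·170 = 145.

N* ≈ 170, M* ≈ 145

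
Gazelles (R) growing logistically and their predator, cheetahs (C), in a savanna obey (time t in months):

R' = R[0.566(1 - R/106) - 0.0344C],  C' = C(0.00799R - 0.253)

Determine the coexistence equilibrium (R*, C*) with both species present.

R* ≈ 31.7, C* ≈ 11.5

From dC/dt = 0 with C > 0: 0.00799R* = 0.253, so R* = 31.7.
Substitute into dR/dt = 0: 0.566(1 - 31.7/106) = 0.0344C*.
The bracket is 0.701, giving C* = 0.397/0.0344 = 11.5.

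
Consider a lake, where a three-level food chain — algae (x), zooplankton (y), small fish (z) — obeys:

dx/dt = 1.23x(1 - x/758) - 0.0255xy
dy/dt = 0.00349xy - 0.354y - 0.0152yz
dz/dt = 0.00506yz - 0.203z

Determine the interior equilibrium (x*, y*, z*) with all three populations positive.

From dz/dt = 0: 0.00506y* = 0.203, so y* = 40.1.
From dx/dt = 0: 1.23(1 - x*/758) = 0.0255·40.1, giving x* = 758·(1 - 0.832) = 128.
From dy/dt = 0: 0.00349·128 - 0.354 = 0.0152z*, so z* = 0.0912/0.0152 = 6.

x* ≈ 128, y* ≈ 40.1, z* ≈ 6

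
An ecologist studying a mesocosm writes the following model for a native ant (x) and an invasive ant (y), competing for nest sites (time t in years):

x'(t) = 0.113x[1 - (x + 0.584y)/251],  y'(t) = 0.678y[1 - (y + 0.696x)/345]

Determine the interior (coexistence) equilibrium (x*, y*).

Setting both brackets to zero gives the nullclines x + 0.584y = 251 and 0.696x + y = 345.
Substituting y = 345 - 0.696x into the first: x(1 - 0.584·0.696) = 251 - 0.584·345.
So x* = 49.5/0.594 = 83.4, and then y* = 345 - 0.696·83.4 = 287.

x* ≈ 83.4, y* ≈ 287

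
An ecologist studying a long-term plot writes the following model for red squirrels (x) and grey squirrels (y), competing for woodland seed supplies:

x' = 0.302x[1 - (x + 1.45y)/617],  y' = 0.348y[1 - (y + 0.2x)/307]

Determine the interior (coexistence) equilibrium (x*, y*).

x* ≈ 242, y* ≈ 259

Setting both brackets to zero gives the nullclines x + 1.45y = 617 and 0.2x + y = 307.
Substituting y = 307 - 0.2x into the first: x(1 - 1.45·0.2) = 617 - 1.45·307.
So x* = 172/0.71 = 242, and then y* = 307 - 0.2·242 = 259.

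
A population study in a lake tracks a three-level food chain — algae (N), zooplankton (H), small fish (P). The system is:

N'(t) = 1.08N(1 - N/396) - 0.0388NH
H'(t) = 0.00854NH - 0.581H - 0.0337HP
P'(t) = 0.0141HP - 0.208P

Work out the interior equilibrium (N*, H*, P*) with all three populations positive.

From dP/dt = 0: 0.0141H* = 0.208, so H* = 14.8.
From dN/dt = 0: 1.08(1 - N*/396) = 0.0388·14.8, giving N* = 396·(1 - 0.53) = 186.
From dH/dt = 0: 0.00854·186 - 0.581 = 0.0337P*, so P* = 1.01/0.0337 = 29.9.

N* ≈ 186, H* ≈ 14.8, P* ≈ 29.9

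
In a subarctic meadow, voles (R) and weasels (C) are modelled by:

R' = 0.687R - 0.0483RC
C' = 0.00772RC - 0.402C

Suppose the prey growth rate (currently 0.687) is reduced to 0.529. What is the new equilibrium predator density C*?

C* ≈ 11

At the interior fixed point, setting dR/dt = 0 with R > 0 fixes C* = (prey growth rate)/(RC coefficient) — independent of the other coefficients.
With the change, C* = 0.529/0.0483 = 11; it falls from 14.2.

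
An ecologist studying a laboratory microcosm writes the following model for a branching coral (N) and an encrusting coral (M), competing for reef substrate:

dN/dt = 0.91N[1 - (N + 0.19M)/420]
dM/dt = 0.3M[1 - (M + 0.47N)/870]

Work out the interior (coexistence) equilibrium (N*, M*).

N* ≈ 280, M* ≈ 739

Setting both brackets to zero gives the nullclines N + 0.19M = 420 and 0.47N + M = 870.
Substituting M = 870 - 0.47N into the first: N(1 - 0.19·0.47) = 420 - 0.19·870.
So N* = 255/0.911 = 280, and then M* = 870 - 0.47·280 = 739.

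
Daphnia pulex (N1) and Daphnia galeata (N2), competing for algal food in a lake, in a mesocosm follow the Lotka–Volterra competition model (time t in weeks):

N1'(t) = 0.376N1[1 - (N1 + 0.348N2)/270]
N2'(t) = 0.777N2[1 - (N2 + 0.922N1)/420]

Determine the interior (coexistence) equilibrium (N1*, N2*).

N1* ≈ 182, N2* ≈ 252

Setting both brackets to zero gives the nullclines N1 + 0.348N2 = 270 and 0.922N1 + N2 = 420.
Substituting N2 = 420 - 0.922N1 into the first: N1(1 - 0.348·0.922) = 270 - 0.348·420.
So N1* = 124/0.679 = 182, and then N2* = 420 - 0.922·182 = 252.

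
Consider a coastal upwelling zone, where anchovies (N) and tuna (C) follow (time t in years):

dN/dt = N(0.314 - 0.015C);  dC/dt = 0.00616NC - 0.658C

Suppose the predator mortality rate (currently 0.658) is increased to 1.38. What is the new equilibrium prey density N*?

N* ≈ 224

At the interior fixed point, setting dC/dt = 0 with C > 0 fixes N* = (predator death rate)/(NC coefficient) — independent of the other coefficients.
With the change, N* = 1.38/0.00616 = 224; it rises from 107.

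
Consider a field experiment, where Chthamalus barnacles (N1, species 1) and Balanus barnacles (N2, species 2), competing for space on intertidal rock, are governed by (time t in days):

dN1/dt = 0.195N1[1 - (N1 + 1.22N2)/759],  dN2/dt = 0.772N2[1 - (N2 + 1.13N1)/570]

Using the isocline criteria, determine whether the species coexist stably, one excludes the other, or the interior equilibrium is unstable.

Compare the nullcline intercepts: K1/α12 = 759/1.22 = 622 > K2 = 570; K2/α21 = 570/1.13 = 504 < K1 = 759.
Since the inequalities point opposite ways, species 1 can invade but species 2 cannot.

species 1 excludes species 2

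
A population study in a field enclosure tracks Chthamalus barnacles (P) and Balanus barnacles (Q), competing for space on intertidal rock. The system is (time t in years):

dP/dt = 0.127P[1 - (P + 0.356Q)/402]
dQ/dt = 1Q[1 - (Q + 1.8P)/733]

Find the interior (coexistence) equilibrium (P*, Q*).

P* ≈ 393, Q* ≈ 26.2

Setting both brackets to zero gives the nullclines P + 0.356Q = 402 and 1.8P + Q = 733.
Substituting Q = 733 - 1.8P into the first: P(1 - 0.356·1.8) = 402 - 0.356·733.
So P* = 141/0.359 = 393, and then Q* = 733 - 1.8·393 = 26.2.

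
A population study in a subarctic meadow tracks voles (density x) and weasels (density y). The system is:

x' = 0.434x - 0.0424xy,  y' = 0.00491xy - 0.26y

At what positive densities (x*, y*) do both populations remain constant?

Set dy/dt = 0 with y > 0: 0.00491x - 0.26 = 0, so x* = 0.26/0.00491 = 53.
Set dx/dt = 0 with x > 0: 0.434 - 0.0424y = 0, so y* = 0.434/0.0424 = 10.2.

x* ≈ 53, y* ≈ 10.2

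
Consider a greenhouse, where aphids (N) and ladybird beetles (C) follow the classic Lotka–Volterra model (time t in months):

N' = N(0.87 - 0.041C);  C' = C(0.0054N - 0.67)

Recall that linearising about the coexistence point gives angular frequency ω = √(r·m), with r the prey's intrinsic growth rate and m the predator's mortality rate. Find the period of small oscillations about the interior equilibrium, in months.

Here r = 0.87 and m = 0.67, so r·m = 0.583.
ω = √0.583 = 0.763 per month, hence T = 2π/ω ≈ 8.23 months.

T ≈ 8.23 months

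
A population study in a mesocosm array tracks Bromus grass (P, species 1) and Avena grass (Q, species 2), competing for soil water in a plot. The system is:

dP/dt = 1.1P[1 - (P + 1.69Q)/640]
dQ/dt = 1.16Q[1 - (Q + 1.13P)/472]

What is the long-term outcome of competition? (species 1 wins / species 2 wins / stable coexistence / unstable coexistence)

unstable coexistence (outcome depends on initial conditions)

Compare the nullcline intercepts: K1/α12 = 640/1.69 = 379 < K2 = 472; K2/α21 = 472/1.13 = 418 < K1 = 640.
Since both are reversed, neither can invade when rare; the interior point is a saddle.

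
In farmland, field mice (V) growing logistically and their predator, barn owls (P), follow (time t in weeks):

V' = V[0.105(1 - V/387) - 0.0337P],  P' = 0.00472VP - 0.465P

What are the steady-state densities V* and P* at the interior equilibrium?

V* ≈ 98.5, P* ≈ 2.32

From dP/dt = 0 with P > 0: 0.00472V* = 0.465, so V* = 98.5.
Substitute into dV/dt = 0: 0.105(1 - 98.5/387) = 0.0337P*.
The bracket is 0.745, giving P* = 0.0783/0.0337 = 2.32.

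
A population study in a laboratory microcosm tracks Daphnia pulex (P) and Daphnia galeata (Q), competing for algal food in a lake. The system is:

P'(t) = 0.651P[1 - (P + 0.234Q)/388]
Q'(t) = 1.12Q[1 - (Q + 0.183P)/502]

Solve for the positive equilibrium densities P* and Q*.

P* ≈ 283, Q* ≈ 450

Setting both brackets to zero gives the nullclines P + 0.234Q = 388 and 0.183P + Q = 502.
Substituting Q = 502 - 0.183P into the first: P(1 - 0.234·0.183) = 388 - 0.234·502.
So P* = 271/0.957 = 283, and then Q* = 502 - 0.183·283 = 450.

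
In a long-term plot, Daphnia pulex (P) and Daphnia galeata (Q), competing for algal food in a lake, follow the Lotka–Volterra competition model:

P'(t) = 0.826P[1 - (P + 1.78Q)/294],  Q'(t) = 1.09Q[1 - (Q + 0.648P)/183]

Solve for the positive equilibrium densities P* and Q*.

Setting both brackets to zero gives the nullclines P + 1.78Q = 294 and 0.648P + Q = 183.
Substituting Q = 183 - 0.648P into the first: P(1 - 1.78·0.648) = 294 - 1.78·183.
So P* = -31.7/-0.153 = 207, and then Q* = 183 - 0.648·207 = 49.

P* ≈ 207, Q* ≈ 49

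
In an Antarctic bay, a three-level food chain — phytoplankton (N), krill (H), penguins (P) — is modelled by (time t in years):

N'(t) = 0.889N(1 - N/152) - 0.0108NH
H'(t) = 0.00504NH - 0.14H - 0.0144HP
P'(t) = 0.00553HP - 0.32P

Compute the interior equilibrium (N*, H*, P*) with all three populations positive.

N* ≈ 45.1, H* ≈ 57.9, P* ≈ 6.08

From dP/dt = 0: 0.00553H* = 0.32, so H* = 57.9.
From dN/dt = 0: 0.889(1 - N*/152) = 0.0108·57.9, giving N* = 152·(1 - 0.703) = 45.1.
From dH/dt = 0: 0.00504·45.1 - 0.14 = 0.0144P*, so P* = 0.0875/0.0144 = 6.08.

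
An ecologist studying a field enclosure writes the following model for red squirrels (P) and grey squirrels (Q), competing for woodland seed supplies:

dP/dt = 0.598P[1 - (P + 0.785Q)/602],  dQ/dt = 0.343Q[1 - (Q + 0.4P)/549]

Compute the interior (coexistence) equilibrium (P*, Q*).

Setting both brackets to zero gives the nullclines P + 0.785Q = 602 and 0.4P + Q = 549.
Substituting Q = 549 - 0.4P into the first: P(1 - 0.785·0.4) = 602 - 0.785·549.
So P* = 171/0.686 = 249, and then Q* = 549 - 0.4·249 = 449.

P* ≈ 249, Q* ≈ 449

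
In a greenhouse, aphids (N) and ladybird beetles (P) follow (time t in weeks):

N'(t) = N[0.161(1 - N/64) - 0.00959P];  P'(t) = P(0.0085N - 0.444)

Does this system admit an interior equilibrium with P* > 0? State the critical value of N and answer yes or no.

The predator equation gives dP/dt > 0 only when N > 0.444/0.0085 = 52.2.
Without the predator, N → K = 64. Since 64 > 52.2, the predator can invade and persist.

Threshold N = 52.2; K > 52.2, so yes, the predator persists.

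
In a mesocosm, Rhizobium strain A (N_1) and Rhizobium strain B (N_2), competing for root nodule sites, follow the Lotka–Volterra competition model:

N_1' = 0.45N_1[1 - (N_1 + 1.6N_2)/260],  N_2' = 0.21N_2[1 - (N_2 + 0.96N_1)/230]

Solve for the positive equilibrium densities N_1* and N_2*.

Setting both brackets to zero gives the nullclines N_1 + 1.6N_2 = 260 and 0.96N_1 + N_2 = 230.
Substituting N_2 = 230 - 0.96N_1 into the first: N_1(1 - 1.6·0.96) = 260 - 1.6·230.
So N_1* = -108/-0.536 = 201, and then N_2* = 230 - 0.96·201 = 36.6.

N_1* ≈ 201, N_2* ≈ 36.6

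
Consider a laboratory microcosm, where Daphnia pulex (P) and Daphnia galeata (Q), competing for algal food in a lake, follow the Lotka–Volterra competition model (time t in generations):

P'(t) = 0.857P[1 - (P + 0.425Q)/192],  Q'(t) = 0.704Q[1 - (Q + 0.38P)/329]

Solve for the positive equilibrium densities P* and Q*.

P* ≈ 62.2, Q* ≈ 305

Setting both brackets to zero gives the nullclines P + 0.425Q = 192 and 0.38P + Q = 329.
Substituting Q = 329 - 0.38P into the first: P(1 - 0.425·0.38) = 192 - 0.425·329.
So P* = 52.2/0.839 = 62.2, and then Q* = 329 - 0.38·62.2 = 305.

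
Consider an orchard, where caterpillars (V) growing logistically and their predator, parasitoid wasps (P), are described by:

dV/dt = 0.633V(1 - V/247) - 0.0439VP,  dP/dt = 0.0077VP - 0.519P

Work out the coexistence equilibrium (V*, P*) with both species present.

V* ≈ 67.4, P* ≈ 10.5

From dP/dt = 0 with P > 0: 0.0077V* = 0.519, so V* = 67.4.
Substitute into dV/dt = 0: 0.633(1 - 67.4/247) = 0.0439P*.
The bracket is 0.727, giving P* = 0.46/0.0439 = 10.5.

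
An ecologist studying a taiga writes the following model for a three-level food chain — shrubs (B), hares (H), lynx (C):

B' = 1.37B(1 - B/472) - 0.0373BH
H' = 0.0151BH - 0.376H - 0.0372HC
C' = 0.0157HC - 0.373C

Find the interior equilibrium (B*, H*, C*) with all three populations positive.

From dC/dt = 0: 0.0157H* = 0.373, so H* = 23.8.
From dB/dt = 0: 1.37(1 - B*/472) = 0.0373·23.8, giving B* = 472·(1 - 0.647) = 167.
From dH/dt = 0: 0.0151·167 - 0.376 = 0.0372C*, so C* = 2.14/0.0372 = 57.6.

B* ≈ 167, H* ≈ 23.8, C* ≈ 57.6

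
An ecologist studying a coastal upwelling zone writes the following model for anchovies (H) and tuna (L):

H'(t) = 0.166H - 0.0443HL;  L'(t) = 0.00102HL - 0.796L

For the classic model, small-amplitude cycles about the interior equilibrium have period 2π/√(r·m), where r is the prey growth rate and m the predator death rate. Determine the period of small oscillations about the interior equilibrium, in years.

Here r = 0.166 and m = 0.796, so r·m = 0.132.
ω = √0.132 = 0.364 per year, hence T = 2π/ω ≈ 17.3 years.

T ≈ 17.3 years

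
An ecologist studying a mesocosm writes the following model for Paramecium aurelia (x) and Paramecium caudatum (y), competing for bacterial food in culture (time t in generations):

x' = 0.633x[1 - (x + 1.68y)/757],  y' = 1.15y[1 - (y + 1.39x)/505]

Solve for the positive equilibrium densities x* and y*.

x* ≈ 68.5, y* ≈ 410

Setting both brackets to zero gives the nullclines x + 1.68y = 757 and 1.39x + y = 505.
Substituting y = 505 - 1.39x into the first: x(1 - 1.68·1.39) = 757 - 1.68·505.
So x* = -91.4/-1.34 = 68.5, and then y* = 505 - 1.39·68.5 = 410.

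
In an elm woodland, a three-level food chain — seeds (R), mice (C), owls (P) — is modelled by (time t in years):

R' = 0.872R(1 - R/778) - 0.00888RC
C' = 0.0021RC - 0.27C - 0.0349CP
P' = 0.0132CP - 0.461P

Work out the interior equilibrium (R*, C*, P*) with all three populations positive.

R* ≈ 501, C* ≈ 34.9, P* ≈ 22.4

From dP/dt = 0: 0.0132C* = 0.461, so C* = 34.9.
From dR/dt = 0: 0.872(1 - R*/778) = 0.00888·34.9, giving R* = 778·(1 - 0.356) = 501.
From dC/dt = 0: 0.0021·501 - 0.27 = 0.0349P*, so P* = 0.783/0.0349 = 22.4.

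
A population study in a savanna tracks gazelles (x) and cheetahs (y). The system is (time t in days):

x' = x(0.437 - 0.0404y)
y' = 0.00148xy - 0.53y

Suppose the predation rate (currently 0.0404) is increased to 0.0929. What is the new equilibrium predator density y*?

At the interior fixed point, setting dx/dt = 0 with x > 0 fixes y* = (prey growth rate)/(xy coefficient) — independent of the other coefficients.
With the change, y* = 0.437/0.0929 = 4.7; it falls from 10.8.

y* ≈ 4.7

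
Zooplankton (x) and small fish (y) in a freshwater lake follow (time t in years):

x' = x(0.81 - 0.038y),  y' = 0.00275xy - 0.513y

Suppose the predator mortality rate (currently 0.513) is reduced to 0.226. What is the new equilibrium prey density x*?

At the interior fixed point, setting dy/dt = 0 with y > 0 fixes x* = (predator death rate)/(xy coefficient) — independent of the other coefficients.
With the change, x* = 0.226/0.00275 = 82.2; it falls from 187.

x* ≈ 82.2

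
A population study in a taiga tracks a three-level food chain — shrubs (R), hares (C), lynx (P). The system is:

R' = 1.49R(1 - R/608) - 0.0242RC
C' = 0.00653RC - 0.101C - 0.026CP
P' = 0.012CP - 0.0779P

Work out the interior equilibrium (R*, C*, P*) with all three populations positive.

From dP/dt = 0: 0.012C* = 0.0779, so C* = 6.49.
From dR/dt = 0: 1.49(1 - R*/608) = 0.0242·6.49, giving R* = 608·(1 - 0.105) = 544.
From dC/dt = 0: 0.00653·544 - 0.101 = 0.026P*, so P* = 3.45/0.026 = 133.

R* ≈ 544, C* ≈ 6.49, P* ≈ 133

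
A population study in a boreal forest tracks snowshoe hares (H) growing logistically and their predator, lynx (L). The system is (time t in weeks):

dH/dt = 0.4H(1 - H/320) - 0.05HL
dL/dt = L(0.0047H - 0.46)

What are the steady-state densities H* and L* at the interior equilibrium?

From dL/dt = 0 with L > 0: 0.0047H* = 0.46, so H* = 97.9.
Substitute into dH/dt = 0: 0.4(1 - 97.9/320) = 0.05L*.
The bracket is 0.694, giving L* = 0.278/0.05 = 5.55.

H* ≈ 97.9, L* ≈ 5.55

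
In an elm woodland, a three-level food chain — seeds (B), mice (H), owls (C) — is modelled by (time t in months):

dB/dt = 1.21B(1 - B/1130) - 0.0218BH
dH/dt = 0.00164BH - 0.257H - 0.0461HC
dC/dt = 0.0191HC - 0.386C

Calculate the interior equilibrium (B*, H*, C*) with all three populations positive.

B* ≈ 719, H* ≈ 20.2, C* ≈ 20

From dC/dt = 0: 0.0191H* = 0.386, so H* = 20.2.
From dB/dt = 0: 1.21(1 - B*/1130) = 0.0218·20.2, giving B* = 1130·(1 - 0.364) = 719.
From dH/dt = 0: 0.00164·719 - 0.257 = 0.0461C*, so C* = 0.921/0.0461 = 20.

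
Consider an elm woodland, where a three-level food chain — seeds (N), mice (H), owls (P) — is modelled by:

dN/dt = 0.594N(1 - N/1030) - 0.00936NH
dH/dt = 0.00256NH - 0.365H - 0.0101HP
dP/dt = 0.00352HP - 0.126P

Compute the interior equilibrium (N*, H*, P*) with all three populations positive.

N* ≈ 449, H* ≈ 35.8, P* ≈ 77.7

From dP/dt = 0: 0.00352H* = 0.126, so H* = 35.8.
From dN/dt = 0: 0.594(1 - N*/1030) = 0.00936·35.8, giving N* = 1030·(1 - 0.564) = 449.
From dH/dt = 0: 0.00256·449 - 0.365 = 0.0101P*, so P* = 0.785/0.0101 = 77.7.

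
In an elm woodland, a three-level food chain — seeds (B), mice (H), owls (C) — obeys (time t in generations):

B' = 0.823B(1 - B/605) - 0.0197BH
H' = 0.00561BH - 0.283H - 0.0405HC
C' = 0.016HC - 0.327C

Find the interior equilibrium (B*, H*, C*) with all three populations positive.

From dC/dt = 0: 0.016H* = 0.327, so H* = 20.4.
From dB/dt = 0: 0.823(1 - B*/605) = 0.0197·20.4, giving B* = 605·(1 - 0.489) = 309.
From dH/dt = 0: 0.00561·309 - 0.283 = 0.0405C*, so C* = 1.45/0.0405 = 35.8.

B* ≈ 309, H* ≈ 20.4, C* ≈ 35.8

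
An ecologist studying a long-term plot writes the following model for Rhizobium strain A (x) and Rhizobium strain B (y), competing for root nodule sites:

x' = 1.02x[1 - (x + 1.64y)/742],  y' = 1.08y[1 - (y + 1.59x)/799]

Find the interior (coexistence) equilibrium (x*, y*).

Setting both brackets to zero gives the nullclines x + 1.64y = 742 and 1.59x + y = 799.
Substituting y = 799 - 1.59x into the first: x(1 - 1.64·1.59) = 742 - 1.64·799.
So x* = -568/-1.61 = 354, and then y* = 799 - 1.59·354 = 237.

x* ≈ 354, y* ≈ 237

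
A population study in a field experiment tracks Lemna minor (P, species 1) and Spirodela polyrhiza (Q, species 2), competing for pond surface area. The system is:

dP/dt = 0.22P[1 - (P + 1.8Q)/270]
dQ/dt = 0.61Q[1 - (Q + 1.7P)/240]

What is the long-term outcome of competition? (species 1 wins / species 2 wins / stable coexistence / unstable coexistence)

unstable coexistence (outcome depends on initial conditions)

Compare the nullcline intercepts: K1/α12 = 270/1.8 = 150 < K2 = 240; K2/α21 = 240/1.7 = 141 < K1 = 270.
Since both are reversed, neither can invade when rare; the interior point is a saddle.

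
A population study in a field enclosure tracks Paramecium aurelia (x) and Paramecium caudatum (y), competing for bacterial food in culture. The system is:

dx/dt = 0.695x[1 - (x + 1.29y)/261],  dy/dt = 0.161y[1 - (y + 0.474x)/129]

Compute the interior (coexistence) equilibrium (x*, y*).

x* ≈ 243, y* ≈ 13.6

Setting both brackets to zero gives the nullclines x + 1.29y = 261 and 0.474x + y = 129.
Substituting y = 129 - 0.474x into the first: x(1 - 1.29·0.474) = 261 - 1.29·129.
So x* = 94.6/0.389 = 243, and then y* = 129 - 0.474·243 = 13.6.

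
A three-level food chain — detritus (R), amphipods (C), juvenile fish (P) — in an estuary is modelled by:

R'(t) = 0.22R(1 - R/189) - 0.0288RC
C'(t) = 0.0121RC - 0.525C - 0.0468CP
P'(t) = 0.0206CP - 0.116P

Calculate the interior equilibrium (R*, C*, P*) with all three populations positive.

R* ≈ 49.7, C* ≈ 5.63, P* ≈ 1.63

From dP/dt = 0: 0.0206C* = 0.116, so C* = 5.63.
From dR/dt = 0: 0.22(1 - R*/189) = 0.0288·5.63, giving R* = 189·(1 - 0.737) = 49.7.
From dC/dt = 0: 0.0121·49.7 - 0.525 = 0.0468P*, so P* = 0.0761/0.0468 = 1.63.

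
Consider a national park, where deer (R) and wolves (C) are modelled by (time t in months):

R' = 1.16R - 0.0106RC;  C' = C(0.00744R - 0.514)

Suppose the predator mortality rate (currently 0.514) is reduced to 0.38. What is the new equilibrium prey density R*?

R* ≈ 51.1

At the interior fixed point, setting dC/dt = 0 with C > 0 fixes R* = (predator death rate)/(RC coefficient) — independent of the other coefficients.
With the change, R* = 0.38/0.00744 = 51.1; it falls from 69.1.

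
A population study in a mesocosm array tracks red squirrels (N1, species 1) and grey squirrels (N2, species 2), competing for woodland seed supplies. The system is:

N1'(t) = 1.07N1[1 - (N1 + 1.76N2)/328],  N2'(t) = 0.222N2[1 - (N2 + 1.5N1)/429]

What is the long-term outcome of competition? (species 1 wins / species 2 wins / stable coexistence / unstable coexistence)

unstable coexistence (outcome depends on initial conditions)

Compare the nullcline intercepts: K1/α12 = 328/1.76 = 186 < K2 = 429; K2/α21 = 429/1.5 = 286 < K1 = 328.
Since both are reversed, neither can invade when rare; the interior point is a saddle.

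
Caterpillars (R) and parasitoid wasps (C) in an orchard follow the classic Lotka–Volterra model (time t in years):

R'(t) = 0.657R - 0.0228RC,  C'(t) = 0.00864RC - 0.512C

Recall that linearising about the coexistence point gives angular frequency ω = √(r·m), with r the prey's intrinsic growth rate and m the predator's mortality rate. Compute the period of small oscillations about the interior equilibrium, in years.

Here r = 0.657 and m = 0.512, so r·m = 0.336.
ω = √0.336 = 0.58 per year, hence T = 2π/ω ≈ 10.8 years.

T ≈ 10.8 years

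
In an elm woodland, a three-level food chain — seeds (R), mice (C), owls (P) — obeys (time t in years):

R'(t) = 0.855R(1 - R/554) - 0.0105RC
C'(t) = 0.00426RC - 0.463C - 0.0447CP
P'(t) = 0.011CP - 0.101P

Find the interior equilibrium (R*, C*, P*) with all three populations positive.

R* ≈ 492, C* ≈ 9.18, P* ≈ 36.5

From dP/dt = 0: 0.011C* = 0.101, so C* = 9.18.
From dR/dt = 0: 0.855(1 - R*/554) = 0.0105·9.18, giving R* = 554·(1 - 0.113) = 492.
From dC/dt = 0: 0.00426·492 - 0.463 = 0.0447P*, so P* = 1.63/0.0447 = 36.5.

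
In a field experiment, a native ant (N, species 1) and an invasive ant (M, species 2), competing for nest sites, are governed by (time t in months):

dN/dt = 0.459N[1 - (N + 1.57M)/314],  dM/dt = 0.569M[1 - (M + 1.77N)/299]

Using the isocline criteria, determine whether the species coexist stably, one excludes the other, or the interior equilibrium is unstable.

unstable coexistence (outcome depends on initial conditions)

Compare the nullcline intercepts: K1/α12 = 314/1.57 = 200 < K2 = 299; K2/α21 = 299/1.77 = 169 < K1 = 314.
Since both are reversed, neither can invade when rare; the interior point is a saddle.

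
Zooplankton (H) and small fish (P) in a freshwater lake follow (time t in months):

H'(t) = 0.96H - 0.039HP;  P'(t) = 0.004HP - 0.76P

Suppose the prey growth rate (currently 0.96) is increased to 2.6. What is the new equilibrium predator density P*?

P* ≈ 66.7

At the interior fixed point, setting dH/dt = 0 with H > 0 fixes P* = (prey growth rate)/(HP coefficient) — independent of the other coefficients.
With the change, P* = 2.6/0.039 = 66.7; it rises from 24.6.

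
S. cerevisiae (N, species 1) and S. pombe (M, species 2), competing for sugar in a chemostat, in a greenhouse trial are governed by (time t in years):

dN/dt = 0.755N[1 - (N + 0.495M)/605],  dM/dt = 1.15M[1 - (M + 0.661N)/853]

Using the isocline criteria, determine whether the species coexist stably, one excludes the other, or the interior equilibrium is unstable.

stable coexistence

Compare the nullcline intercepts: K1/α12 = 605/0.495 = 1220 > K2 = 853; K2/α21 = 853/0.661 = 1290 > K1 = 605.
Since both inequalities hold, each species can invade when rare, so the interior equilibrium is stable.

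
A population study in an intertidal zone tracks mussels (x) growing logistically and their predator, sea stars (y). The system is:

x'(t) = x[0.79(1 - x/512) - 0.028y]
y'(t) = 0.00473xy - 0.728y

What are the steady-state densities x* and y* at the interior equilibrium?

x* ≈ 154, y* ≈ 19.7

From dy/dt = 0 with y > 0: 0.00473x* = 0.728, so x* = 154.
Substitute into dx/dt = 0: 0.79(1 - 154/512) = 0.028y*.
The bracket is 0.699, giving y* = 0.553/0.028 = 19.7.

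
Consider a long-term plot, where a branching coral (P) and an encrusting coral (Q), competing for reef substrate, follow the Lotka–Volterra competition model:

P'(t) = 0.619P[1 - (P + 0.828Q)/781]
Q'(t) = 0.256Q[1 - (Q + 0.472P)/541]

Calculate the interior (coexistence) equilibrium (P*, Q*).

P* ≈ 547, Q* ≈ 283

Setting both brackets to zero gives the nullclines P + 0.828Q = 781 and 0.472P + Q = 541.
Substituting Q = 541 - 0.472P into the first: P(1 - 0.828·0.472) = 781 - 0.828·541.
So P* = 333/0.609 = 547, and then Q* = 541 - 0.472·547 = 283.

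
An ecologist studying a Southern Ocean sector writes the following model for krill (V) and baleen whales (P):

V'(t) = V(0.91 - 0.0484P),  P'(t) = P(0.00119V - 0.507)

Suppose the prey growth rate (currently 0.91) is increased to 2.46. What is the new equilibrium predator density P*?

At the interior fixed point, setting dV/dt = 0 with V > 0 fixes P* = (prey growth rate)/(VP coefficient) — independent of the other coefficients.
With the change, P* = 2.46/0.0484 = 50.8; it rises from 18.8.

P* ≈ 50.8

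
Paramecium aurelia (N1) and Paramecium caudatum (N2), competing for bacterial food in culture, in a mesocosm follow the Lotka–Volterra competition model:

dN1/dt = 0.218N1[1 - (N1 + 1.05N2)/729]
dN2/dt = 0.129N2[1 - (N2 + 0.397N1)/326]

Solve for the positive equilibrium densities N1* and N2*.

Setting both brackets to zero gives the nullclines N1 + 1.05N2 = 729 and 0.397N1 + N2 = 326.
Substituting N2 = 326 - 0.397N1 into the first: N1(1 - 1.05·0.397) = 729 - 1.05·326.
So N1* = 387/0.583 = 663, and then N2* = 326 - 0.397·663 = 62.7.

N1* ≈ 663, N2* ≈ 62.7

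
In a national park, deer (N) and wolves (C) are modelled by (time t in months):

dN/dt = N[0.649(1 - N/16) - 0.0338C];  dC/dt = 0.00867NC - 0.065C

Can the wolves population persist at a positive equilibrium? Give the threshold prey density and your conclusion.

The predator equation gives dC/dt > 0 only when N > 0.065/0.00867 = 7.5.
Without the predator, N → K = 16. Since 16 > 7.5, the predator can invade and persist.

Threshold N = 7.5; K > 7.5, so yes, the predator persists.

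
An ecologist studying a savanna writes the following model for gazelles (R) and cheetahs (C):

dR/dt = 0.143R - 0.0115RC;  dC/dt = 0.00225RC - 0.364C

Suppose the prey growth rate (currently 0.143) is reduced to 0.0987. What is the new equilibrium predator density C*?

C* ≈ 8.58

At the interior fixed point, setting dR/dt = 0 with R > 0 fixes C* = (prey growth rate)/(RC coefficient) — independent of the other coefficients.
With the change, C* = 0.0987/0.0115 = 8.58; it falls from 12.4.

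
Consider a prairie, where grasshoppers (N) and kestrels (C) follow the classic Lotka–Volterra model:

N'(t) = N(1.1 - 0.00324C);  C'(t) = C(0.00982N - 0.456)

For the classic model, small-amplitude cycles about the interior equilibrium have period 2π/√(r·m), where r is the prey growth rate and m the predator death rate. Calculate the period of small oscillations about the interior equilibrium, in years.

T ≈ 8.87 years

Here r = 1.1 and m = 0.456, so r·m = 0.502.
ω = √0.502 = 0.708 per year, hence T = 2π/ω ≈ 8.87 years.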